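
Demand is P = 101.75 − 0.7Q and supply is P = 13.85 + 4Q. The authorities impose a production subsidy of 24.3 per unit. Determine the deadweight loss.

62.82

Competitive equilibrium: 101.75 − 0.7Q = 13.85 + 4Q → Q* = 18.7021, P* = 88.6585.
The subsidy lowers effective supply by 24.3: P = 4Q − 10.45.
New quantity: 101.75 − 0.7Q = 4Q − 10.45 → Q' = 23.8723.
Overproduction ΔQ = 23.8723 − 18.7021 = 5.1702; wedge = subsidy = 24.3.
Deadweight loss = ½ × 5.1702 × 24.3 = 62.82.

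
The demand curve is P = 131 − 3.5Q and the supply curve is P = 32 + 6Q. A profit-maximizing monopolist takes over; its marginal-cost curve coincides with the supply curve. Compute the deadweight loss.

37.39

Competitive equilibrium: 131 − 3.5Q = 32 + 6Q → Q* = 10.4211, P* = 94.5263.
Marginal revenue: MR = 131 − 7Q. Set MR = MC: 131 − 7Q = 32 + 6Q → Q_m = 7.6154.
Price P_m = 131 − 3.5·7.6154 = 104.3461; MC(Q_m) = 32 + 6·7.6154 = 77.6924.
Competitive Q* = 10.4211, so ΔQ = 2.8057; wedge = 104.3461 − 77.6924 = 26.6537.
The triangle = ½ × 2.8057 × 26.6537 = 37.39.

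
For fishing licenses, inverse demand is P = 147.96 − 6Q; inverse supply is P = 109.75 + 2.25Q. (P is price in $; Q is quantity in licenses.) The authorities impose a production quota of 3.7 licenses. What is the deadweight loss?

$3.58

Competitive equilibrium: 147.96 − 6Q = 109.75 + 2.25Q → Q* = 4.6315, P* = 120.1709.
At Q = 3.7: demand price = 147.96 − 6·3.7 = 125.76; supply price = 109.75 + 2.25·3.7 = 118.075.
ΔQ = 4.6315 − 3.7 = 0.9315; wedge = 125.76 − 118.075 = 7.685.
Welfare loss = ½ × 0.9315 × 7.685 = $3.58.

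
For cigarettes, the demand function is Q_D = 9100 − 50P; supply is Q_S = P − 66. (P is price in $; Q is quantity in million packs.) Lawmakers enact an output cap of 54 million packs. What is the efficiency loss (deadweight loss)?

In inverse form: demand P = 182 − 0.02Q, supply P = 66 + Q.
Competitive equilibrium: 182 − 0.02Q = 66 + Q → Q* = 113.7255, P* = 179.7255.
At Q = 54: demand price = 182 − 0.02·54 = 180.92; supply price = 66 + 1·54 = 120.
ΔQ = 113.7255 − 54 = 59.7255; wedge = 180.92 − 120 = 60.92.
Welfare loss = ½ × 59.7255 × 60.92 = $1819.24 million.

$1819.24 million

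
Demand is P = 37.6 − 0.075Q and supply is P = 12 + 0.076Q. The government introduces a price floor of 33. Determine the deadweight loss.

Competitive equilibrium: 37.6 − 0.075Q = 12 + 0.076Q → Q* = 169.5364, P* = 24.8848.
At the floor P = 33, quantity demanded = (37.6 − 33)/0.075 = 61.3333.
Sellers' marginal cost at Q' = 61.3333: 12 + 0.076·61.3333 = 16.6613.
ΔQ = 169.5364 − 61.3333 = 108.2031; wedge = 33 − 16.6613 = 16.3387.
DWL = ½ × 108.2031 × 16.3387 = 883.95.

883.95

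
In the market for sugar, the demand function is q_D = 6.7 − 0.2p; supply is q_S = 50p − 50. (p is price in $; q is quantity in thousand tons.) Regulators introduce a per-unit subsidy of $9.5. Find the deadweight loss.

$8.99 thousand

In inverse form: demand p = 33.5 − 5q, supply p = 1 + 0.02q.
Competitive equilibrium: 33.5 − 5q = 1 + 0.02q → q* = 6.4741, p* = 1.1295.
The subsidy lowers effective supply by 9.5: p = 0.02q − 8.5.
New quantity: 33.5 − 5q = 0.02q − 8.5 → q' = 8.3665.
Overproduction Δq = 8.3665 − 6.4741 = 1.8924; wedge = subsidy = 9.5.
The triangle = ½ × 1.8924 × 9.5 = $8.99 thousand.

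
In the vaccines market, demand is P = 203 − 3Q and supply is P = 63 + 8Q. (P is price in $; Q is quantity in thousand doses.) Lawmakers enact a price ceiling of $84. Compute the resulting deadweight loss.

Competitive equilibrium: 203 − 3Q = 63 + 8Q → Q* = 12.7273, P* = 164.8182.
At the ceiling P = 84, quantity supplied = (84 − 63)/8 = 2.625.
Willingness to pay at Q' = 2.625: 203 − 3·2.625 = 195.125.
ΔQ = 12.7273 − 2.625 = 10.1023; wedge = 195.125 − 84 = 111.125.
The triangle = ½ × 10.1023 × 111.125 = $561.31 thousand.

$561.31 thousand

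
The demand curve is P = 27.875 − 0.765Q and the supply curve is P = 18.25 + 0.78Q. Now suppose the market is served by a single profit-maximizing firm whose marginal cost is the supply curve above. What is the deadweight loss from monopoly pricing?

Competitive equilibrium: 27.875 − 0.765Q = 18.25 + 0.78Q → Q* = 6.2298, P* = 23.1092.
Marginal revenue: MR = 27.875 − 1.53Q. Set MR = MC: 27.875 − 1.53Q = 18.25 + 0.78Q → Q_m = 4.1667.
Price P_m = 27.875 − 0.765·4.1667 = 24.6875; MC(Q_m) = 18.25 + 0.78·4.1667 = 21.5.
Competitive Q* = 6.2298, so ΔQ = 2.0631; wedge = 24.6875 − 21.5 = 3.1875.
DWL = ½ × 2.0631 × 3.1875 = 3.29.

3.29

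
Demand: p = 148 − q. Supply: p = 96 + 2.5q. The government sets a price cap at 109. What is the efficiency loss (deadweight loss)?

Competitive equilibrium: 148 − q = 96 + 2.5q → q* = 14.85714, p* = 133.14286.
At the ceiling p = 109, quantity supplied = (109 − 96)/2.5 = 5.2.
Willingness to pay at q' = 5.2: 148 − 1·5.2 = 142.8.
Δq = 14.85714 − 5.2 = 9.65714; wedge = 142.8 − 109 = 33.8.
DWL = ½ × 9.65714 × 33.8 = 163.21.

163.21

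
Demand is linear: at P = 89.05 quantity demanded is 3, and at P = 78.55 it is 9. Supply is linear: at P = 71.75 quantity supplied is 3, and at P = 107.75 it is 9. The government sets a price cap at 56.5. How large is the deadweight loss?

Demand slope = (78.55 − 89.05)/(9 − 3) = −1.75, so P = 94.3 − 1.75Q.
Supply slope = (107.75 − 71.75)/(9 − 3) = 6, so P = 53.75 + 6Q.
Competitive equilibrium: 94.3 − 1.75Q = 53.75 + 6Q → Q* = 5.2323, P* = 85.1435.
At the ceiling P = 56.5, quantity supplied = (56.5 − 53.75)/6 = 0.4583.
Willingness to pay at Q' = 0.4583: 94.3 − 1.75·0.4583 = 93.498.
ΔQ = 5.2323 − 0.4583 = 4.774; wedge = 93.498 − 56.5 = 36.998.
DWL = ½ × 4.774 × 36.998 = 88.31.

88.31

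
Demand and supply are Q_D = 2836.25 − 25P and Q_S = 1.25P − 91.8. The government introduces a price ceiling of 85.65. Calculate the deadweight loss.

In inverse form: demand P = 113.45 − 0.04Q, supply P = 73.44 + 0.8Q.
Competitive equilibrium: 113.45 − 0.04Q = 73.44 + 0.8Q → Q* = 47.631, P* = 111.5448.
At the ceiling P = 85.65, quantity supplied = (85.65 − 73.44)/0.8 = 15.2625.
Willingness to pay at Q' = 15.2625: 113.45 − 0.04·15.2625 = 112.8395.
ΔQ = 47.631 − 15.2625 = 32.3685; wedge = 112.8395 − 85.65 = 27.1895.
The triangle = ½ × 32.3685 × 27.1895 = 440.04.

440.04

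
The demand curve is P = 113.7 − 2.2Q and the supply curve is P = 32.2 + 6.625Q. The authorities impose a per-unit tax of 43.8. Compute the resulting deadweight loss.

108.69

Competitive equilibrium: 113.7 − 2.2Q = 32.2 + 6.625Q → Q* = 9.2351, P* = 93.3827.
With the tax, the buyer price exceeds the seller price by 43.8: (113.7 − 2.2Q) − (32.2 + 6.625Q) = 43.8 → Q' = 4.272.
ΔQ = 9.2351 − 4.272 = 4.9631; the wedge equals the tax, 43.8.
Deadweight loss = ½ × 4.9631 × 43.8 = 108.69.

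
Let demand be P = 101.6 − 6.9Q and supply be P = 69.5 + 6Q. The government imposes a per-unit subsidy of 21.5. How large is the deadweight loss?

Competitive equilibrium: 101.6 − 6.9Q = 69.5 + 6Q → Q* = 2.4884, P* = 84.4302.
The subsidy lowers effective supply by 21.5: P = 48 + 6Q.
New quantity: 101.6 − 6.9Q = 48 + 6Q → Q' = 4.155.
Overproduction ΔQ = 4.155 − 2.4884 = 1.6666; wedge = subsidy = 21.5.
Welfare loss = ½ × 1.6666 × 21.5 = 17.92.

17.92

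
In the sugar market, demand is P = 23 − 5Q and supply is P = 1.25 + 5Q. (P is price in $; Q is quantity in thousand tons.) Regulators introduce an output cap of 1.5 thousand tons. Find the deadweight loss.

$2.28 thousand

Competitive equilibrium: 23 − 5Q = 1.25 + 5Q → Q* = 2.175, P* = 12.125.
At Q = 1.5: demand price = 23 − 5·1.5 = 15.5; supply price = 1.25 + 5·1.5 = 8.75.
ΔQ = 2.175 − 1.5 = 0.675; wedge = 15.5 − 8.75 = 6.75.
DWL = ½ × 0.675 × 6.75 = $2.28 thousand.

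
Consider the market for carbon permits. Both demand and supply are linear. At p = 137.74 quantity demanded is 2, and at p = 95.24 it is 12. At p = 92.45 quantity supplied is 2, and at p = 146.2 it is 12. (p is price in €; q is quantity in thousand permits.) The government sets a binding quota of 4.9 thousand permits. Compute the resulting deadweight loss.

€15.69 thousand

Demand slope = (95.24 − 137.74)/(12 − 2) = −4.25, so p = 146.24 − 4.25q.
Supply slope = (146.2 − 92.45)/(12 − 2) = 5.375, so p = 81.7 + 5.375q.
Competitive equilibrium: 146.24 − 4.25q = 81.7 + 5.375q → q* = 6.7055, p* = 117.7418.
At q = 4.9: demand price = 146.24 − 4.25·4.9 = 125.415; supply price = 81.7 + 5.375·4.9 = 108.0375.
Δq = 6.7055 − 4.9 = 1.8055; wedge = 125.415 − 108.0375 = 17.3775.
The triangle = ½ × 1.8055 × 17.3775 = €15.69 thousand.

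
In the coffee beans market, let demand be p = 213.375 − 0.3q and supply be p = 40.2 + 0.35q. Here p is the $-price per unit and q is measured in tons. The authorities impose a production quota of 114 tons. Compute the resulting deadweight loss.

$7550.66

Competitive equilibrium: 213.375 − 0.3q = 40.2 + 0.35q → q* = 266.4231, p* = 133.4481.
At q = 114: demand price = 213.375 − 0.3·114 = 179.175; supply price = 40.2 + 0.35·114 = 80.1.
Δq = 266.4231 − 114 = 152.4231; wedge = 179.175 − 80.1 = 99.075.
The triangle = ½ × 152.4231 × 99.075 = $7550.66.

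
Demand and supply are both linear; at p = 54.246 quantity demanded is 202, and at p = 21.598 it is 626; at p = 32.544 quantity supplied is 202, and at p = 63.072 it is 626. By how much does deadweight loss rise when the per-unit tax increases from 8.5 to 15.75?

Demand slope = (21.598 − 54.246)/(626 − 202) = −0.077, so p = 69.8 − 0.077q.
Supply slope = (63.072 − 32.544)/(626 − 202) = 0.072, so p = 18 + 0.072q.
Competitive equilibrium: 69.8 − 0.077q = 18 + 0.072q → q* = 347.651, p* = 43.0309.
For a per-unit tax t: Δq = t/0.149, so DWL = ½·t·(t/0.149) = t²/0.298.
At t = 8.5: DWL = 242.45. At t = 15.75: DWL = 832.424.
Increase = 832.424 − 242.45 = 589.97.

589.97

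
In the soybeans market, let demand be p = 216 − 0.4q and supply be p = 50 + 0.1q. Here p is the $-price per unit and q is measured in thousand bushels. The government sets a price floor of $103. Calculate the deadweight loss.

$612.56 thousand

Competitive equilibrium: 216 − 0.4q = 50 + 0.1q → q* = 332, p* = 83.2.
At the floor p = 103, quantity demanded = (216 − 103)/0.4 = 282.5.
Sellers' marginal cost at q' = 282.5: 50 + 0.1·282.5 = 78.25.
Δq = 332 − 282.5 = 49.5; wedge = 103 − 78.25 = 24.75.
Welfare loss = ½ × 49.5 × 24.75 = $612.56 thousand.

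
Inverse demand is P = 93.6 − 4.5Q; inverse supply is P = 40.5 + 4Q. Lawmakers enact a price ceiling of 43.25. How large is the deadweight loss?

131.36

Competitive equilibrium: 93.6 − 4.5Q = 40.5 + 4Q → Q* = 6.2471, P* = 65.4882.
At the ceiling P = 43.25, quantity supplied = (43.25 − 40.5)/4 = 0.6875.
Willingness to pay at Q' = 0.6875: 93.6 − 4.5·0.6875 = 90.5063.
ΔQ = 6.2471 − 0.6875 = 5.5596; wedge = 90.5063 − 43.25 = 47.2563.
Deadweight loss = ½ × 5.5596 × 47.2563 = 131.36.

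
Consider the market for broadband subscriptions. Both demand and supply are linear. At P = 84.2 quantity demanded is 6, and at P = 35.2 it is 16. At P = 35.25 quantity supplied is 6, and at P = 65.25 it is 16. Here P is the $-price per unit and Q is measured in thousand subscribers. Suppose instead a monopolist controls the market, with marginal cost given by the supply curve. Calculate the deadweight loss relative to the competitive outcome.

$86.10 thousand

Demand slope = (35.2 − 84.2)/(16 − 6) = −4.9, so P = 113.6 − 4.9Q.
Supply slope = (65.25 − 35.25)/(16 − 6) = 3, so P = 17.25 + 3Q.
Competitive equilibrium: 113.6 − 4.9Q = 17.25 + 3Q → Q* = 12.1962, P* = 53.8386.
Marginal revenue: MR = 113.6 − 9.8Q. Set MR = MC: 113.6 − 9.8Q = 17.25 + 3Q → Q_m = 7.5273.
Price P_m = 113.6 − 4.9·7.5273 = 76.7162; MC(Q_m) = 17.25 + 3·7.5273 = 39.8319.
Competitive Q* = 12.1962, so ΔQ = 4.6689; wedge = 76.7162 − 39.8319 = 36.8843.
The triangle = ½ × 4.6689 × 36.8843 = $86.10 thousand.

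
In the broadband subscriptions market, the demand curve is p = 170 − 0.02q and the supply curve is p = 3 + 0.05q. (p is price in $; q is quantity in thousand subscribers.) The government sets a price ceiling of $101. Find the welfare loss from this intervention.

$6343.14 thousand

Competitive equilibrium: 170 − 0.02q = 3 + 0.05q → q* = 2385.7143, p* = 122.2857.
At the ceiling p = 101, quantity supplied = (101 − 3)/0.05 = 1960.
Willingness to pay at q' = 1960: 170 − 0.02·1960 = 130.8.
Δq = 2385.7143 − 1960 = 425.7143; wedge = 130.8 − 101 = 29.8.
DWL = ½ × 425.7143 × 29.8 = $6343.14 thousand.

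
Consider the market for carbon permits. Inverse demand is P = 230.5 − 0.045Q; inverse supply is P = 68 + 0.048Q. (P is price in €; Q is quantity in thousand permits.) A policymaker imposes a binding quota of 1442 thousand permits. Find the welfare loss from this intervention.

Competitive equilibrium: 230.5 − 0.045Q = 68 + 0.048Q → Q* = 1747.3118, P* = 151.871.
At Q = 1442: demand price = 230.5 − 0.045·1442 = 165.61; supply price = 68 + 0.048·1442 = 137.216.
ΔQ = 1747.3118 − 1442 = 305.3118; wedge = 165.61 − 137.216 = 28.394.
DWL = ½ × 305.3118 × 28.394 = €4334.51 thousand.

€4334.51 thousand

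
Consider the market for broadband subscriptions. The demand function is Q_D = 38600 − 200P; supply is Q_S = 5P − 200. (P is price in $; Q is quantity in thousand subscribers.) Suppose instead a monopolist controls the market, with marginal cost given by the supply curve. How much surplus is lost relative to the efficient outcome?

$32.37 thousand

In inverse form: demand P = 193 − 0.005Q, supply P = 40 + 0.2Q.
Competitive equilibrium: 193 − 0.005Q = 40 + 0.2Q → Q* = 746.3415, P* = 189.2683.
Marginal revenue: MR = 193 − 0.01Q. Set MR = MC: 193 − 0.01Q = 40 + 0.2Q → Q_m = 728.5714.
Price P_m = 193 − 0.005·728.5714 = 189.3571; MC(Q_m) = 40 + 0.2·728.5714 = 185.7143.
Competitive Q* = 746.3415, so ΔQ = 17.7701; wedge = 189.3571 − 185.7143 = 3.6428.
Welfare loss = ½ × 17.7701 × 3.6428 = $32.37 thousand.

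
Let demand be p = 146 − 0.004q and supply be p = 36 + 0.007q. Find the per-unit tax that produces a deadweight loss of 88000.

Competitive equilibrium: 146 − 0.004q = 36 + 0.007q → q* = 10000, p* = 106.
A tax t gives Δq = t/0.011 and wedge t, so DWL = t²/0.022.
t²/0.022 = 88000 → t² = 1936 → t = 44.

44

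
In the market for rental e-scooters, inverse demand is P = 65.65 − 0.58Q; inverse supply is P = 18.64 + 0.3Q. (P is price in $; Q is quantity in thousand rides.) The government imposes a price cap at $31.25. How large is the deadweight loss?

$57.05 thousand

Competitive equilibrium: 65.65 − 0.58Q = 18.64 + 0.3Q → Q* = 53.4205, P* = 34.6661.
At the ceiling P = 31.25, quantity supplied = (31.25 − 18.64)/0.3 = 42.0333.
Willingness to pay at Q' = 42.0333: 65.65 − 0.58·42.0333 = 41.2707.
ΔQ = 53.4205 − 42.0333 = 11.3872; wedge = 41.2707 − 31.25 = 10.0207.
DWL = ½ × 11.3872 × 10.0207 = $57.05 thousand.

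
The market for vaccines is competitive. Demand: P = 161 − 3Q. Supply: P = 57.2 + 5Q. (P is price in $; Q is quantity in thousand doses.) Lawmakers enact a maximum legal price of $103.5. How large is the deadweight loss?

Competitive equilibrium: 161 − 3Q = 57.2 + 5Q → Q* = 12.975, P* = 122.075.
At the ceiling P = 103.5, quantity supplied = (103.5 − 57.2)/5 = 9.26.
Willingness to pay at Q' = 9.26: 161 − 3·9.26 = 133.22.
ΔQ = 12.975 − 9.26 = 3.715; wedge = 133.22 − 103.5 = 29.72.
Deadweight loss = ½ × 3.715 × 29.72 = $55.20 thousand.

$55.20 thousand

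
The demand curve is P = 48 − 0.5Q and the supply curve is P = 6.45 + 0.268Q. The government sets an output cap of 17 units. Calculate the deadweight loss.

528.59

Competitive equilibrium: 48 − 0.5Q = 6.45 + 0.268Q → Q* = 54.1016, P* = 20.9492.
At Q = 17: demand price = 48 − 0.5·17 = 39.5; supply price = 6.45 + 0.268·17 = 11.006.
ΔQ = 54.1016 − 17 = 37.1016; wedge = 39.5 − 11.006 = 28.494.
DWL = ½ × 37.1016 × 28.494 = 528.59.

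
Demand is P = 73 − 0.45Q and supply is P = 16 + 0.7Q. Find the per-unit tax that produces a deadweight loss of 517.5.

34.5

Competitive equilibrium: 73 − 0.45Q = 16 + 0.7Q → Q* = 49.5652, P* = 50.6957.
A tax t gives ΔQ = t/1.15 and wedge t, so DWL = t²/2.3.
t²/2.3 = 517.5 → t² = 1190.25 → t = 34.5.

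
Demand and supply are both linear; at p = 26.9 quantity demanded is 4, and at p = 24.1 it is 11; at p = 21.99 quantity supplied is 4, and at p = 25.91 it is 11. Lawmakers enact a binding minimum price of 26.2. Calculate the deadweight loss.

Demand slope = (24.1 − 26.9)/(11 − 4) = −0.4, so p = 28.5 − 0.4q.
Supply slope = (25.91 − 21.99)/(11 − 4) = 0.56, so p = 19.75 + 0.56q.
Competitive equilibrium: 28.5 − 0.4q = 19.75 + 0.56q → q* = 9.1146, p* = 24.8542.
At the floor p = 26.2, quantity demanded = (28.5 − 26.2)/0.4 = 5.75.
Sellers' marginal cost at q' = 5.75: 19.75 + 0.56·5.75 = 22.97.
Δq = 9.1146 − 5.75 = 3.3646; wedge = 26.2 − 22.97 = 3.23.
DWL = ½ × 3.3646 × 3.23 = 5.43.

5.43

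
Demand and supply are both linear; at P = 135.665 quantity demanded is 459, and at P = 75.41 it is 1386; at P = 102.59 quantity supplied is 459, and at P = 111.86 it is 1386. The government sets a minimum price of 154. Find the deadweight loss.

19606.51

Demand slope = (75.41 − 135.665)/(1386 − 459) = −0.065, so P = 165.5 − 0.065Q.
Supply slope = (111.86 − 102.59)/(1386 − 459) = 0.01, so P = 98 + 0.01Q.
Competitive equilibrium: 165.5 − 0.065Q = 98 + 0.01Q → Q* = 900, P* = 107.
At the floor P = 154, quantity demanded = (165.5 − 154)/0.065 = 176.92308.
Sellers' marginal cost at Q' = 176.92308: 98 + 0.01·176.92308 = 99.76923.
ΔQ = 900 − 176.92308 = 723.07692; wedge = 154 − 99.76923 = 54.23077.
Deadweight loss = ½ × 723.07692 × 54.23077 = 19606.51.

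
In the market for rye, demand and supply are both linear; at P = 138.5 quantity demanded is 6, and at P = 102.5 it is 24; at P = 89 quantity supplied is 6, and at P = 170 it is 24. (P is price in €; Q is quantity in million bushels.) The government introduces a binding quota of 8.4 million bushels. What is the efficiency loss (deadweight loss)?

€88.40 million

Demand slope = (102.5 − 138.5)/(24 − 6) = −2, so P = 150.5 − 2Q.
Supply slope = (170 − 89)/(24 − 6) = 4.5, so P = 62 + 4.5Q.
Competitive equilibrium: 150.5 − 2Q = 62 + 4.5Q → Q* = 13.6154, P* = 123.2692.
At Q = 8.4: demand price = 150.5 − 2·8.4 = 133.7; supply price = 62 + 4.5·8.4 = 99.8.
ΔQ = 13.6154 − 8.4 = 5.2154; wedge = 133.7 − 99.8 = 33.9.
Deadweight loss = ½ × 5.2154 × 33.9 = €88.40 million.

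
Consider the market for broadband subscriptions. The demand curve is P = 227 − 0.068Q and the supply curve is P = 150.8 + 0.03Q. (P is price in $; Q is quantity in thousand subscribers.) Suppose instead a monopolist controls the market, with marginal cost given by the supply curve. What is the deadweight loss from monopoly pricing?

Competitive equilibrium: 227 − 0.068Q = 150.8 + 0.03Q → Q* = 777.551, P* = 174.1265.
Marginal revenue: MR = 227 − 0.136Q. Set MR = MC: 227 − 0.136Q = 150.8 + 0.03Q → Q_m = 459.0361.
Price P_m = 227 − 0.068·459.0361 = 195.7855; MC(Q_m) = 150.8 + 0.03·459.0361 = 164.5711.
Competitive Q* = 777.551, so ΔQ = 318.5149; wedge = 195.7855 − 164.5711 = 31.2144.
Deadweight loss = ½ × 318.5149 × 31.2144 = $4971.13 thousand.

$4971.13 thousand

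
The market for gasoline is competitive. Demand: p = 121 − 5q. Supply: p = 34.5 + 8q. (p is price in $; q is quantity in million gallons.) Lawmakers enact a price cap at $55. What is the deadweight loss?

Competitive equilibrium: 121 − 5q = 34.5 + 8q → q* = 6.6538, p* = 87.7308.
At the ceiling p = 55, quantity supplied = (55 − 34.5)/8 = 2.5625.
Willingness to pay at q' = 2.5625: 121 − 5·2.5625 = 108.1875.
Δq = 6.6538 − 2.5625 = 4.0913; wedge = 108.1875 − 55 = 53.1875.
Deadweight loss = ½ × 4.0913 × 53.1875 = $108.80 million.

$108.80 million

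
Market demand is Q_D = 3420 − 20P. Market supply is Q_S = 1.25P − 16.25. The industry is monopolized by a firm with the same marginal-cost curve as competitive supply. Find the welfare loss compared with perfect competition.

In inverse form: demand P = 171 − 0.05Q, supply P = 13 + 0.8Q.
Competitive equilibrium: 171 − 0.05Q = 13 + 0.8Q → Q* = 185.8824, P* = 161.7059.
Marginal revenue: MR = 171 − 0.1Q. Set MR = MC: 171 − 0.1Q = 13 + 0.8Q → Q_m = 175.5556.
Price P_m = 171 − 0.05·175.5556 = 162.2222; MC(Q_m) = 13 + 0.8·175.5556 = 153.4445.
Competitive Q* = 185.8824, so ΔQ = 10.3268; wedge = 162.2222 − 153.4445 = 8.7777.
Deadweight loss = ½ × 10.3268 × 8.7777 = 45.32.

45.32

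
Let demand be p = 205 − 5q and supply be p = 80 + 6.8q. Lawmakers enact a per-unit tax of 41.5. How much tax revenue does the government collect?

293.67

Competitive equilibrium: 205 − 5q = 80 + 6.8q → q* = 10.5932, p* = 152.0339.
With the tax, the buyer price exceeds the seller price by 41.5: (205 − 5q) − (80 + 6.8q) = 41.5 → q' = 7.0763.
Tax revenue = 41.5 × 7.0763 = 293.67.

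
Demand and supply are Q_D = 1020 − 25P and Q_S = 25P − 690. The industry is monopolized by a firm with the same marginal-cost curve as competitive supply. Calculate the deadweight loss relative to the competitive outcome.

121

In inverse form: demand P = 40.8 − 0.04Q, supply P = 27.6 + 0.04Q.
Competitive equilibrium: 40.8 − 0.04Q = 27.6 + 0.04Q → Q* = 165, P* = 34.2.
Marginal revenue: MR = 40.8 − 0.08Q. Set MR = MC: 40.8 − 0.08Q = 27.6 + 0.04Q → Q_m = 110.
Price P_m = 40.8 − 0.04·110 = 36.4; MC(Q_m) = 27.6 + 0.04·110 = 32.
Competitive Q* = 165, so ΔQ = 55; wedge = 36.4 − 32 = 4.4.
The triangle = ½ × 55 × 4.4 = 121.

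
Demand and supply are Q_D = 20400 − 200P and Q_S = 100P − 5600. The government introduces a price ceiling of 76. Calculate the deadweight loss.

8533.33

In inverse form: demand P = 102 − 0.005Q, supply P = 56 + 0.01Q.
Competitive equilibrium: 102 − 0.005Q = 56 + 0.01Q → Q* = 3066.6667, P* = 86.6667.
At the ceiling P = 76, quantity supplied = (76 − 56)/0.01 = 2000.
Willingness to pay at Q' = 2000: 102 − 0.005·2000 = 92.
ΔQ = 3066.6667 − 2000 = 1066.6667; wedge = 92 − 76 = 16.
Deadweight loss = ½ × 1066.6667 × 16 = 8533.33.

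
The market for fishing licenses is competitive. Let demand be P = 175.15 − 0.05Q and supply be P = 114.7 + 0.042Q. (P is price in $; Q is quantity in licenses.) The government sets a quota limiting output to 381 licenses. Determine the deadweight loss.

Competitive equilibrium: 175.15 − 0.05Q = 114.7 + 0.042Q → Q* = 657.0652, P* = 142.2967.
At Q = 381: demand price = 175.15 − 0.05·381 = 156.1; supply price = 114.7 + 0.042·381 = 130.702.
ΔQ = 657.0652 − 381 = 276.0652; wedge = 156.1 − 130.702 = 25.398.
DWL = ½ × 276.0652 × 25.398 = $3505.75.

$3505.75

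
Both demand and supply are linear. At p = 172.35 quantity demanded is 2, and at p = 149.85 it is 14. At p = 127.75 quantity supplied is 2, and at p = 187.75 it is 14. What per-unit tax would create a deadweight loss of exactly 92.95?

35.75

Demand slope = (149.85 − 172.35)/(14 − 2) = −1.875, so p = 176.1 − 1.875q.
Supply slope = (187.75 − 127.75)/(14 − 2) = 5, so p = 117.75 + 5q.
Competitive equilibrium: 176.1 − 1.875q = 117.75 + 5q → q* = 8.4873, p* = 160.1864.
A tax t gives Δq = t/6.875 and wedge t, so DWL = t²/13.75.
t²/13.75 = 92.95 → t² = 1278.0625 → t = 35.75.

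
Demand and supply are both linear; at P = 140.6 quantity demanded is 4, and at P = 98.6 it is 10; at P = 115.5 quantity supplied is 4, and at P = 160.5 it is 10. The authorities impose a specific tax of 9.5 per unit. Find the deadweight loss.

Demand slope = (98.6 − 140.6)/(10 − 4) = −7, so P = 168.6 − 7Q.
Supply slope = (160.5 − 115.5)/(10 − 4) = 7.5, so P = 85.5 + 7.5Q.
Competitive equilibrium: 168.6 − 7Q = 85.5 + 7.5Q → Q* = 5.731, P* = 128.4828.
With the tax, the buyer price exceeds the seller price by 9.5: (168.6 − 7Q) − (85.5 + 7.5Q) = 9.5 → Q' = 5.0759.
ΔQ = 5.731 − 5.0759 = 0.6551; the wedge equals the tax, 9.5.
The triangle = ½ × 0.6551 × 9.5 = 3.11.

3.11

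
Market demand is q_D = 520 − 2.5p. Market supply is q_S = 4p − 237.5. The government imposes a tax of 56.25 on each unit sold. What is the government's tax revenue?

7993.99

In inverse form: demand p = 208 − 0.4q, supply p = 59.375 + 0.25q.
Competitive equilibrium: 208 − 0.4q = 59.375 + 0.25q → q* = 228.6538, p* = 116.5385.
With the tax, the buyer price exceeds the seller price by 56.25: (208 − 0.4q) − (59.375 + 0.25q) = 56.25 → q' = 142.1154.
Tax revenue = 56.25 × 142.1154 = 7993.99.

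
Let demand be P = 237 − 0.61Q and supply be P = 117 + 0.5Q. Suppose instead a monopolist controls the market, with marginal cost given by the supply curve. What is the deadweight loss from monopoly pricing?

815.85

Competitive equilibrium: 237 − 0.61Q = 117 + 0.5Q → Q* = 108.10811, P* = 171.05405.
Marginal revenue: MR = 237 − 1.22Q. Set MR = MC: 237 − 1.22Q = 117 + 0.5Q → Q_m = 69.76744.
Price P_m = 237 − 0.61·69.76744 = 194.44186; MC(Q_m) = 117 + 0.5·69.76744 = 151.88372.
Competitive Q* = 108.10811, so ΔQ = 38.34067; wedge = 194.44186 − 151.88372 = 42.55814.
The triangle = ½ × 38.34067 × 42.55814 = 815.85.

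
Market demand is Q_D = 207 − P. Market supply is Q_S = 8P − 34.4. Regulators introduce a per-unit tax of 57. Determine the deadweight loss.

1444

In inverse form: demand P = 207 − Q, supply P = 4.3 + 0.125Q.
Competitive equilibrium: 207 − Q = 4.3 + 0.125Q → Q* = 180.1778, P* = 26.8222.
With the tax, the buyer price exceeds the seller price by 57: (207 − Q) − (4.3 + 0.125Q) = 57 → Q' = 129.5111.
ΔQ = 180.1778 − 129.5111 = 50.6667; the wedge equals the tax, 57.
Welfare loss = ½ × 50.6667 × 57 = 1444.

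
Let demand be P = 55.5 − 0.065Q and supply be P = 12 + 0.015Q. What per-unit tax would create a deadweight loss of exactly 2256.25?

19

Competitive equilibrium: 55.5 − 0.065Q = 12 + 0.015Q → Q* = 543.75, P* = 20.1563.
A tax t gives ΔQ = t/0.08 and wedge t, so DWL = t²/0.16.
t²/0.16 = 2256.25 → t² = 361 → t = 19.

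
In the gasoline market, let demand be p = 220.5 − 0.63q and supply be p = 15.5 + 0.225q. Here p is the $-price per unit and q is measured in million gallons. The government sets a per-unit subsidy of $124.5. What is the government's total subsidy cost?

Competitive equilibrium: 220.5 − 0.63q = 15.5 + 0.225q → q* = 239.7661, p* = 69.4474.
The subsidy lowers effective supply by 124.5: p = 0.225q − 109.
New quantity: 220.5 − 0.63q = 0.225q − 109 → q' = 385.3801.
Total subsidy cost = 124.5 × 385.3801 = $47979.82 million.

$47979.82 million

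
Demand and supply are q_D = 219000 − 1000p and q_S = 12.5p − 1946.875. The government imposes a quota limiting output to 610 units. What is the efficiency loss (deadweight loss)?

In inverse form: demand p = 219 − 0.001q, supply p = 155.75 + 0.08q.
Competitive equilibrium: 219 − 0.001q = 155.75 + 0.08q → q* = 780.8642, p* = 218.2191.
At q = 610: demand price = 219 − 0.001·610 = 218.39; supply price = 155.75 + 0.08·610 = 204.55.
Δq = 780.8642 − 610 = 170.8642; wedge = 218.39 − 204.55 = 13.84.
DWL = ½ × 170.8642 × 13.84 = 1182.38.

1182.38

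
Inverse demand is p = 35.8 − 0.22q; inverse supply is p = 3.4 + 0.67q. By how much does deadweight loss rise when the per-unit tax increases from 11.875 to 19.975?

144.94

Competitive equilibrium: 35.8 − 0.22q = 3.4 + 0.67q → q* = 36.4045, p* = 27.791.
For a per-unit tax t: Δq = t/0.89, so DWL = ½·t·(t/0.89) = t²/1.78.
At t = 11.875: DWL = 79.222. At t = 19.975: DWL = 224.158.
Increase = 224.158 − 79.222 = 144.94.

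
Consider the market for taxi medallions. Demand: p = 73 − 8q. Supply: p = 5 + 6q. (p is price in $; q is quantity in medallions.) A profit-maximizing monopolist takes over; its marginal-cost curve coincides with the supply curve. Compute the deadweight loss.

Competitive equilibrium: 73 − 8q = 5 + 6q → q* = 4.8571, p* = 34.1429.
Marginal revenue: MR = 73 − 16q. Set MR = MC: 73 − 16q = 5 + 6q → q_m = 3.0909.
Price p_m = 73 − 8·3.0909 = 48.2728; MC(q_m) = 5 + 6·3.0909 = 23.5454.
Competitive q* = 4.8571, so Δq = 1.7662; wedge = 48.2728 − 23.5454 = 24.7274.
Welfare loss = ½ × 1.7662 × 24.7274 = $21.84.

$21.84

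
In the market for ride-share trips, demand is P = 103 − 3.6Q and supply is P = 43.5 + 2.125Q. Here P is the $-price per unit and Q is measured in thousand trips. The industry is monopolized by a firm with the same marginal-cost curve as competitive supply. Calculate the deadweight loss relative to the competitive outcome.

Competitive equilibrium: 103 − 3.6Q = 43.5 + 2.125Q → Q* = 10.393, P* = 65.5852.
Marginal revenue: MR = 103 − 7.2Q. Set MR = MC: 103 − 7.2Q = 43.5 + 2.125Q → Q_m = 6.3807.
Price P_m = 103 − 3.6·6.3807 = 80.0295; MC(Q_m) = 43.5 + 2.125·6.3807 = 57.059.
Competitive Q* = 10.393, so ΔQ = 4.0123; wedge = 80.0295 − 57.059 = 22.9705.
DWL = ½ × 4.0123 × 22.9705 = $46.08 thousand.

$46.08 thousand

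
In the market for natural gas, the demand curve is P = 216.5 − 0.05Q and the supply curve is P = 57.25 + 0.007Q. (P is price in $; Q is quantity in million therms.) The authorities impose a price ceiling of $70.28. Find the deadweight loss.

$24778.69 million

Competitive equilibrium: 216.5 − 0.05Q = 57.25 + 0.007Q → Q* = 2793.85965, P* = 76.80702.
At the ceiling P = 70.28, quantity supplied = (70.28 − 57.25)/0.007 = 1861.42857.
Willingness to pay at Q' = 1861.42857: 216.5 − 0.05·1861.42857 = 123.42857.
ΔQ = 2793.85965 − 1861.42857 = 932.43108; wedge = 123.42857 − 70.28 = 53.14857.
Deadweight loss = ½ × 932.43108 × 53.14857 = $24778.69 million.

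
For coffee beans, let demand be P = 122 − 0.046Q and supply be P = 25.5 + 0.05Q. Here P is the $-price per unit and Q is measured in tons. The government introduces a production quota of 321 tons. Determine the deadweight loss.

Competitive equilibrium: 122 − 0.046Q = 25.5 + 0.05Q → Q* = 1005.2083, P* = 75.7604.
At Q = 321: demand price = 122 − 0.046·321 = 107.234; supply price = 25.5 + 0.05·321 = 41.55.
ΔQ = 1005.2083 − 321 = 684.2083; wedge = 107.234 − 41.55 = 65.684.
DWL = ½ × 684.2083 × 65.684 = $22470.77.

$22470.77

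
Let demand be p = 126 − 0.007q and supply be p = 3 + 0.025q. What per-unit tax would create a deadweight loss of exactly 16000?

Competitive equilibrium: 126 − 0.007q = 3 + 0.025q → q* = 3843.75, p* = 99.0938.
A tax t gives Δq = t/0.032 and wedge t, so DWL = t²/0.064.
t²/0.064 = 16000 → t² = 1024 → t = 32.

32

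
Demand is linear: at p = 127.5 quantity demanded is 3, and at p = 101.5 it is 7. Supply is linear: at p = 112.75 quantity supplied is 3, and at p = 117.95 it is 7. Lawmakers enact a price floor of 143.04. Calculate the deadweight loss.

71.50

Demand slope = (101.5 − 127.5)/(7 − 3) = −6.5, so p = 147 − 6.5q.
Supply slope = (117.95 − 112.75)/(7 − 3) = 1.3, so p = 108.85 + 1.3q.
Competitive equilibrium: 147 − 6.5q = 108.85 + 1.3q → q* = 4.891, p* = 115.2083.
At the floor p = 143.04, quantity demanded = (147 − 143.04)/6.5 = 0.6092.
Sellers' marginal cost at q' = 0.6092: 108.85 + 1.3·0.6092 = 109.642.
Δq = 4.891 − 0.6092 = 4.2818; wedge = 143.04 − 109.642 = 33.398.
DWL = ½ × 4.2818 × 33.398 = 71.50.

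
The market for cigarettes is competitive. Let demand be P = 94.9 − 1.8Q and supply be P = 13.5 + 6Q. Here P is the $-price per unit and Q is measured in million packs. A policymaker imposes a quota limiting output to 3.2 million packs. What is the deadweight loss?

$204.20 million

Competitive equilibrium: 94.9 − 1.8Q = 13.5 + 6Q → Q* = 10.4359, P* = 76.1154.
At Q = 3.2: demand price = 94.9 − 1.8·3.2 = 89.14; supply price = 13.5 + 6·3.2 = 32.7.
ΔQ = 10.4359 − 3.2 = 7.2359; wedge = 89.14 − 32.7 = 56.44.
DWL = ½ × 7.2359 × 56.44 = $204.20 million.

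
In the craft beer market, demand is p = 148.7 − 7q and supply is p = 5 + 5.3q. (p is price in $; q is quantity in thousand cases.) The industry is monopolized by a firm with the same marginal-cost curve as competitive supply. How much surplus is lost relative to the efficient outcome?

Competitive equilibrium: 148.7 − 7q = 5 + 5.3q → q* = 11.6829, p* = 66.9195.
Marginal revenue: MR = 148.7 − 14q. Set MR = MC: 148.7 − 14q = 5 + 5.3q → q_m = 7.4456.
Price p_m = 148.7 − 7·7.4456 = 96.5808; MC(q_m) = 5 + 5.3·7.4456 = 44.4617.
Competitive q* = 11.6829, so Δq = 4.2373; wedge = 96.5808 − 44.4617 = 52.1191.
DWL = ½ × 4.2373 × 52.1191 = $110.42 thousand.

$110.42 thousand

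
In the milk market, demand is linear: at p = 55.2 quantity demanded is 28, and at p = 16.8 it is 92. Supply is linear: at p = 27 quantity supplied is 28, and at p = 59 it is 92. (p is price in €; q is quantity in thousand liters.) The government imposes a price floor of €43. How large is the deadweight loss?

Demand slope = (16.8 − 55.2)/(92 − 28) = −0.6, so p = 72 − 0.6q.
Supply slope = (59 − 27)/(92 − 28) = 0.5, so p = 13 + 0.5q.
Competitive equilibrium: 72 − 0.6q = 13 + 0.5q → q* = 53.6364, p* = 39.8182.
At the floor p = 43, quantity demanded = (72 − 43)/0.6 = 48.3333.
Sellers' marginal cost at q' = 48.3333: 13 + 0.5·48.3333 = 37.1667.
Δq = 53.6364 − 48.3333 = 5.3031; wedge = 43 − 37.1667 = 5.8333.
Welfare loss = ½ × 5.3031 × 5.8333 = €15.47 thousand.

€15.47 thousand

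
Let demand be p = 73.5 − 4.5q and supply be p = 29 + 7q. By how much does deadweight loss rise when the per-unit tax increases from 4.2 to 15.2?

Competitive equilibrium: 73.5 − 4.5q = 29 + 7q → q* = 3.8696, p* = 56.087.
For a per-unit tax t: Δq = t/11.5, so DWL = ½·t·(t/11.5) = t²/23.
At t = 4.2: DWL = 0.767. At t = 15.2: DWL = 10.045.
Increase = 10.045 − 0.767 = 9.28.

9.28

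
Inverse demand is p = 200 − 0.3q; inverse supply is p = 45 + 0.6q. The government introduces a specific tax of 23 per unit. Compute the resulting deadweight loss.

Competitive equilibrium: 200 − 0.3q = 45 + 0.6q → q* = 172.2222, p* = 148.3333.
With the tax, the buyer price exceeds the seller price by 23: (200 − 0.3q) − (45 + 0.6q) = 23 → q' = 146.6667.
Δq = 172.2222 − 146.6667 = 25.5555; the wedge equals the tax, 23.
Deadweight loss = ½ × 25.5555 × 23 = 293.89.

293.89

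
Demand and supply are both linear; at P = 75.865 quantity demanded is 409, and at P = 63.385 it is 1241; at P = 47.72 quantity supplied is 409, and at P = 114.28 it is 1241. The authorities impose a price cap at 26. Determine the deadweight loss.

Demand slope = (63.385 − 75.865)/(1241 − 409) = −0.015, so P = 82 − 0.015Q.
Supply slope = (114.28 − 47.72)/(1241 − 409) = 0.08, so P = 15 + 0.08Q.
Competitive equilibrium: 82 − 0.015Q = 15 + 0.08Q → Q* = 705.2632, P* = 71.4211.
At the ceiling P = 26, quantity supplied = (26 − 15)/0.08 = 137.5.
Willingness to pay at Q' = 137.5: 82 − 0.015·137.5 = 79.9375.
ΔQ = 705.2632 − 137.5 = 567.7632; wedge = 79.9375 − 26 = 53.9375.
Deadweight loss = ½ × 567.7632 × 53.9375 = 15311.86.

15311.86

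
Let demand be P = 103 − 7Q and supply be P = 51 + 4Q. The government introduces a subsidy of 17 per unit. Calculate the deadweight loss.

13.14

Competitive equilibrium: 103 − 7Q = 51 + 4Q → Q* = 4.7273, P* = 69.9091.
The subsidy lowers effective supply by 17: P = 34 + 4Q.
New quantity: 103 − 7Q = 34 + 4Q → Q' = 6.2727.
Overproduction ΔQ = 6.2727 − 4.7273 = 1.5454; wedge = subsidy = 17.
Deadweight loss = ½ × 1.5454 × 17 = 13.14.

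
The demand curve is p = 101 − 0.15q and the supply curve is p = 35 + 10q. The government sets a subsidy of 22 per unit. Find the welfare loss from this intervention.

23.84

Competitive equilibrium: 101 − 0.15q = 35 + 10q → q* = 6.5025, p* = 100.0246.
The subsidy lowers effective supply by 22: p = 13 + 10q.
New quantity: 101 − 0.15q = 13 + 10q → q' = 8.67.
Overproduction Δq = 8.67 − 6.5025 = 2.1675; wedge = subsidy = 22.
Welfare loss = ½ × 2.1675 × 22 = 23.84.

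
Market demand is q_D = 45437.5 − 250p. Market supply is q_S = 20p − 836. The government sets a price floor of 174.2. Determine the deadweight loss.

13387.97

In inverse form: demand p = 181.75 − 0.004q, supply p = 41.8 + 0.05q.
Competitive equilibrium: 181.75 − 0.004q = 41.8 + 0.05q → q* = 2591.6667, p* = 171.3833.
At the floor p = 174.2, quantity demanded = (181.75 − 174.2)/0.004 = 1887.5.
Sellers' marginal cost at q' = 1887.5: 41.8 + 0.05·1887.5 = 136.175.
Δq = 2591.6667 − 1887.5 = 704.1667; wedge = 174.2 − 136.175 = 38.025.
The triangle = ½ × 704.1667 × 38.025 = 13387.97.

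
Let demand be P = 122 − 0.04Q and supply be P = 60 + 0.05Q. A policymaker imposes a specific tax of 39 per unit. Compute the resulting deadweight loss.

8450

Competitive equilibrium: 122 − 0.04Q = 60 + 0.05Q → Q* = 688.8889, P* = 94.4444.
With the tax, the buyer price exceeds the seller price by 39: (122 − 0.04Q) − (60 + 0.05Q) = 39 → Q' = 255.5556.
ΔQ = 688.8889 − 255.5556 = 433.3333; the wedge equals the tax, 39.
Welfare loss = ½ × 433.3333 × 39 = 8450.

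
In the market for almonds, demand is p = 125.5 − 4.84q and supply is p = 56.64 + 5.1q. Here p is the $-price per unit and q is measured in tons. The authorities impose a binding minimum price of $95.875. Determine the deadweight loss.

$3.23

Competitive equilibrium: 125.5 − 4.84q = 56.64 + 5.1q → q* = 6.9276, p* = 91.9706.
At the floor p = 95.875, quantity demanded = (125.5 − 95.875)/4.84 = 6.1209.
Sellers' marginal cost at q' = 6.1209: 56.64 + 5.1·6.1209 = 87.8566.
Δq = 6.9276 − 6.1209 = 0.8067; wedge = 95.875 − 87.8566 = 8.0184.
DWL = ½ × 0.8067 × 8.0184 = $3.23.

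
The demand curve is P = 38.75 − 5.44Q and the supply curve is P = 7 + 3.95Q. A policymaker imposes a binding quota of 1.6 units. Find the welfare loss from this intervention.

Competitive equilibrium: 38.75 − 5.44Q = 7 + 3.95Q → Q* = 3.3813, P* = 20.356.
At Q = 1.6: demand price = 38.75 − 5.44·1.6 = 30.046; supply price = 7 + 3.95·1.6 = 13.32.
ΔQ = 3.3813 − 1.6 = 1.7813; wedge = 30.046 − 13.32 = 16.726.
Deadweight loss = ½ × 1.7813 × 16.726 = 14.90.

14.90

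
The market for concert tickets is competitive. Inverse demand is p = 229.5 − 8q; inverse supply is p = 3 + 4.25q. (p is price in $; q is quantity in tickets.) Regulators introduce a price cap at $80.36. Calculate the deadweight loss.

$0.51

Competitive equilibrium: 229.5 − 8q = 3 + 4.25q → q* = 18.4898, p* = 81.5816.
At the ceiling p = 80.36, quantity supplied = (80.36 − 3)/4.25 = 18.2024.
Willingness to pay at q' = 18.2024: 229.5 − 8·18.2024 = 83.8808.
Δq = 18.4898 − 18.2024 = 0.2874; wedge = 83.8808 − 80.36 = 3.5208.
Deadweight loss = ½ × 0.2874 × 3.5208 = $0.51.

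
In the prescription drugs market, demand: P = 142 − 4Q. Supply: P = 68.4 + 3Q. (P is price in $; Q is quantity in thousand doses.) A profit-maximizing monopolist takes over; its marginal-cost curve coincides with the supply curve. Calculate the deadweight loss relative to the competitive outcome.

$51.16 thousand

Competitive equilibrium: 142 − 4Q = 68.4 + 3Q → Q* = 10.5143, P* = 99.9429.
Marginal revenue: MR = 142 − 8Q. Set MR = MC: 142 − 8Q = 68.4 + 3Q → Q_m = 6.6909.
Price P_m = 142 − 4·6.6909 = 115.2364; MC(Q_m) = 68.4 + 3·6.6909 = 88.4727.
Competitive Q* = 10.5143, so ΔQ = 3.8234; wedge = 115.2364 − 88.4727 = 26.7637.
Deadweight loss = ½ × 3.8234 × 26.7637 = $51.16 thousand.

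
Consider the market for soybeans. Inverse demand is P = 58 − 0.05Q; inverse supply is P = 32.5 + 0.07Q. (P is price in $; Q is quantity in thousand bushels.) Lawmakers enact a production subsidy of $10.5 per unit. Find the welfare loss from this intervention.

$459.375 thousand

Competitive equilibrium: 58 − 0.05Q = 32.5 + 0.07Q → Q* = 212.5, P* = 47.375.
The subsidy lowers effective supply by 10.5: P = 22 + 0.07Q.
New quantity: 58 − 0.05Q = 22 + 0.07Q → Q' = 300.
Overproduction ΔQ = 300 − 212.5 = 87.5; wedge = subsidy = 10.5.
Welfare loss = ½ × 87.5 × 10.5 = $459.375 thousand.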